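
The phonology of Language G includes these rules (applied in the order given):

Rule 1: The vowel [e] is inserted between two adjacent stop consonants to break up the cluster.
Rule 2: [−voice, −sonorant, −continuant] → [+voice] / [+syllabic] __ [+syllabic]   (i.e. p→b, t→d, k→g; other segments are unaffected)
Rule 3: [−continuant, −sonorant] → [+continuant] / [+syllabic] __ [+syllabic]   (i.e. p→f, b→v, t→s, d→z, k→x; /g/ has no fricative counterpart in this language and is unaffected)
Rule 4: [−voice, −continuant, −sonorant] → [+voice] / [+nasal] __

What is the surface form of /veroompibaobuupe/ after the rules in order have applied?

Rule 1 (stop-cluster e-epenthesis): no segment meets the environment; /veroompibaobuupe/ is unchanged.
Rule 2 (intervocalic voicing): /p/ is a voiceless stop between vowels /u/ and /e/, so it voices to [b]. /veroompibaobuupe/ → veroompibaobuube.
Rule 3 (intervocalic spirantization): /b/ is a stop between vowels /i/ and /a/, so it spirantizes to the fricative [v]. /b/ is a stop between vowels /o/ and /u/, so it spirantizes to the fricative [v]. /b/ is a stop between vowels /u/ and /e/, so it spirantizes to the fricative [v]. /veroompibaobuube/ → veroompivaovuuve.
Rule 4 (post-nasal voicing): /p/ is a voiceless stop immediately after the nasal /m/, so it voices to [b]. /veroompivaovuuve/ → veroombivaovuuve.

veroombivaovuuve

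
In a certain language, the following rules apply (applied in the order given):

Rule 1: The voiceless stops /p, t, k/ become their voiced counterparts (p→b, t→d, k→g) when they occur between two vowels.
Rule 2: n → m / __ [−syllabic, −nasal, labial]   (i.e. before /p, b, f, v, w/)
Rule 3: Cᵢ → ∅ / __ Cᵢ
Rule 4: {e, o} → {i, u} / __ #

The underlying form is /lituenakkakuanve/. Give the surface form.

liduenakaguamvi

Rule 1 (intervocalic voicing): /t/ is a voiceless stop between vowels /i/ and /u/, so it voices to [d]. /k/ is a voiceless stop between vowels /a/ and /u/, so it voices to [g]. /lituenakkakuanve/ → liduenakkaguanve.
Rule 2 (nasal place assimilation): /n/ precedes the labial consonant /v/, so it assimilates in place to [m]. /liduenakkaguanve/ → liduenakkaguamve.
Rule 3 (degemination): /kk/ is a geminate; the first /k/ deletes. /liduenakkaguamve/ → liduenakaguamve.
Rule 4 (final vowel raising): /e/ is a mid vowel in word-final position, so it raises to [i]. /liduenakaguamve/ → liduenakaguamvi.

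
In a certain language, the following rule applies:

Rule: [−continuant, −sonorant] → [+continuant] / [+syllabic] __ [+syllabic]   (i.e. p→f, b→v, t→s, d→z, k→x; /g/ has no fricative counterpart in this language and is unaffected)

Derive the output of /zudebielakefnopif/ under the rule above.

zuzevielaxefnofif

/d/ is a stop between vowels /u/ and /e/, so it spirantizes to the fricative [z].
/b/ is a stop between vowels /e/ and /i/, so it spirantizes to the fricative [v].
/k/ is a stop between vowels /a/ and /e/, so it spirantizes to the fricative [x].
/p/ is a stop between vowels /o/ and /i/, so it spirantizes to the fricative [f].
Surface form: [zuzevielaxefnofif].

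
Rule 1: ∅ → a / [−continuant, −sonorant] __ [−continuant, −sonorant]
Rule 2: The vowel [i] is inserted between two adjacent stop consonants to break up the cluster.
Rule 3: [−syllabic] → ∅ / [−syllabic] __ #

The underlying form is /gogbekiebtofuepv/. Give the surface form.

Rule 1 (stop-cluster a-epenthesis): /g/ and /b/ form a stop–stop cluster, so [a] is inserted between them. /b/ and /t/ form a stop–stop cluster, so [a] is inserted between them. /gogbekiebtofuepv/ → gogabekiebatofuepv.
Rule 2 (stop-cluster i-epenthesis): no segment meets the environment; /gogabekiebatofuepv/ is unchanged.
Rule 3 (final cluster simplification): /v/ is the second consonant of a word-final cluster /pv/, so it deletes. /gogabekiebatofuepv/ → gogabekiebatofuep.

gogabekiebatofuep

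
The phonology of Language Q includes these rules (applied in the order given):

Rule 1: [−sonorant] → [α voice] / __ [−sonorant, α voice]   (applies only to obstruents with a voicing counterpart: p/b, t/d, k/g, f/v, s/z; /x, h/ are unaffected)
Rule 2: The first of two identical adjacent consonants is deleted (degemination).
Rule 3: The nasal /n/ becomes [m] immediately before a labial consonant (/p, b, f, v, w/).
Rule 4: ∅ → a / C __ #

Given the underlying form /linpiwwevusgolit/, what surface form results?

limpiwevuzgolita

Rule 1 (regressive voicing assimilation): /s/ precedes the voiced obstruent /g/, so it voices to [z] by assimilation. /linpiwwevusgolit/ → linpiwwevuzgolit.
Rule 2 (degemination): /ww/ is a geminate; the first /w/ deletes. /linpiwwevuzgolit/ → linpiwevuzgolit.
Rule 3 (nasal place assimilation): /n/ precedes the labial consonant /p/, so it assimilates in place to [m]. /linpiwevuzgolit/ → limpiwevuzgolit.
Rule 4 (final a-epenthesis): the form ends in the consonant /t/, so [a] is inserted word-finally. /limpiwevuzgolit/ → limpiwevuzgolita.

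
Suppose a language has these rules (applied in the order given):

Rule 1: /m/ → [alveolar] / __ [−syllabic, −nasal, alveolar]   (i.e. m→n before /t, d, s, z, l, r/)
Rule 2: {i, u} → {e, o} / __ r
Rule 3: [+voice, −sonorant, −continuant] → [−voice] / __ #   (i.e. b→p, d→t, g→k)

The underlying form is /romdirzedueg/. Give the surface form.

ronderzeduek

Rule 1 (nasal place assimilation): /m/ precedes the alveolar consonant /d/, so it assimilates in place to [n]. /romdirzedueg/ → rondirzedueg.
Rule 2 (pre-rhotic lowering): /i/ is a high vowel immediately before /r/, so it lowers to [e]. /rondirzedueg/ → ronderzedueg.
Rule 3 (final devoicing): /g/ is a voiced stop in word-final position, so it devoices to [k]. /ronderzedueg/ → ronderzeduek.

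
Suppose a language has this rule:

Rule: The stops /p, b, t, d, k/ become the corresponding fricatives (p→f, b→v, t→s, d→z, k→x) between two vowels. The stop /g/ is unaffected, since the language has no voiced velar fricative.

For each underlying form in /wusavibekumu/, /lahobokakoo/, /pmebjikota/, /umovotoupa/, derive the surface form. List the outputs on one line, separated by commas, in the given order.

wusavivexumu, lahovoxaxoo, pmebjixosa, umovosoufa

/wusavibekumu/: /b/ is a stop between vowels /i/ and /e/, so it spirantizes to the fricative [v]. /k/ is a stop between vowels /e/ and /u/, so it spirantizes to the fricative [x]. → [wusavivexumu].
/lahobokakoo/: /b/ is a stop between vowels /o/ and /o/, so it spirantizes to the fricative [v]. /k/ is a stop between vowels /o/ and /a/, so it spirantizes to the fricative [x]. /k/ is a stop between vowels /a/ and /o/, so it spirantizes to the fricative [x]. → [lahovoxaxoo].
/pmebjikota/: /k/ is a stop between vowels /i/ and /o/, so it spirantizes to the fricative [x]. /t/ is a stop between vowels /o/ and /a/, so it spirantizes to the fricative [s]. → [pmebjixosa].
/umovotoupa/: /t/ is a stop between vowels /o/ and /o/, so it spirantizes to the fricative [s]. /p/ is a stop between vowels /u/ and /a/, so it spirantizes to the fricative [f]. → [umovosoufa].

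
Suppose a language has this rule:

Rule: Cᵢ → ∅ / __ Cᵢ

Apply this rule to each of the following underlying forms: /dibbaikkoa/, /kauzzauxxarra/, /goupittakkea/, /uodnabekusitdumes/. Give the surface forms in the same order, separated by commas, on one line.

dibaikoa, kauzauxara, goupitakea, uodnabekusitdumes

/dibbaikkoa/: /bb/ is a geminate; the first /b/ deletes. /kk/ is a geminate; the first /k/ deletes. → [dibaikoa].
/kauzzauxxarra/: /zz/ is a geminate; the first /z/ deletes. /xx/ is a geminate; the first /x/ deletes. /rr/ is a geminate; the first /r/ deletes. → [kauzauxara].
/goupittakkea/: /tt/ is a geminate; the first /t/ deletes. /kk/ is a geminate; the first /k/ deletes. → [goupitakea].
/uodnabekusitdumes/: the rule's environment is not met; surfaces unchanged as [uodnabekusitdumes].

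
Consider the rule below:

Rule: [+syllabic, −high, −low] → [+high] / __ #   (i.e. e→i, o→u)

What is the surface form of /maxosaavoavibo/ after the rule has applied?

maxosaavoavibu

/o/ is a mid vowel in word-final position, so it raises to [u].
Surface form: [maxosaavoavibu].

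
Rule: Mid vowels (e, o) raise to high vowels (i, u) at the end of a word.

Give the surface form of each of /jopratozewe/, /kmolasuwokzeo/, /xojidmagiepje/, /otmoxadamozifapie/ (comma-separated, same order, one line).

jopratozewi, kmolasuwokzeu, xojidmagiepji, otmoxadamozifapii

/jopratozewe/: /e/ is a mid vowel in word-final position, so it raises to [i]. → [jopratozewi].
/kmolasuwokzeo/: /o/ is a mid vowel in word-final position, so it raises to [u]. → [kmolasuwokzeu].
/xojidmagiepje/: /e/ is a mid vowel in word-final position, so it raises to [i]. → [xojidmagiepji].
/otmoxadamozifapie/: /e/ is a mid vowel in word-final position, so it raises to [i]. → [otmoxadamozifapii].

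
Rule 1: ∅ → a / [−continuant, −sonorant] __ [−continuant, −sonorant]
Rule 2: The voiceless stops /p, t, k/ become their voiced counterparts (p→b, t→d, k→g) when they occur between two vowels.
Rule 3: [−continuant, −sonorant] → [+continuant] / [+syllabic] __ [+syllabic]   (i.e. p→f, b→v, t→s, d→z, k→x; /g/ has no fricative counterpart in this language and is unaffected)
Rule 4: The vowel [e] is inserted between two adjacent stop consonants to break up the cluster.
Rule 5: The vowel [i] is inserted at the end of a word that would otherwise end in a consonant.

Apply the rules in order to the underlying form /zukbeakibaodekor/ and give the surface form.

Rule 1 (stop-cluster a-epenthesis): /k/ and /b/ form a stop–stop cluster, so [a] is inserted between them. /zukbeakibaodekor/ → zukabeakibaodekor.
Rule 2 (intervocalic voicing): /k/ is a voiceless stop between vowels /u/ and /a/, so it voices to [g]. /k/ is a voiceless stop between vowels /a/ and /i/, so it voices to [g]. /k/ is a voiceless stop between vowels /e/ and /o/, so it voices to [g]. /zukabeakibaodekor/ → zugabeagibaodegor.
Rule 3 (intervocalic spirantization): /b/ is a stop between vowels /a/ and /e/, so it spirantizes to the fricative [v]. /b/ is a stop between vowels /i/ and /a/, so it spirantizes to the fricative [v]. /d/ is a stop between vowels /o/ and /e/, so it spirantizes to the fricative [z]. /zugabeagibaodegor/ → zugaveagivaozegor.
Rule 4 (stop-cluster e-epenthesis): no segment meets the environment; /zugaveagivaozegor/ is unchanged.
Rule 5 (final i-epenthesis): the form ends in the consonant /r/, so [i] is inserted word-finally. /zugaveagivaozegor/ → zugaveagivaozegori.

zugaveagivaozegori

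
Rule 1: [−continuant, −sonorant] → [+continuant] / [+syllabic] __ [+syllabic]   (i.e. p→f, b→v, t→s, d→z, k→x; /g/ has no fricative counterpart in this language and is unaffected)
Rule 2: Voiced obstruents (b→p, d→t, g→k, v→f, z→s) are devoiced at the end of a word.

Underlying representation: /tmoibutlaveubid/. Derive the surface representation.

Rule 1 (intervocalic spirantization): /b/ is a stop between vowels /i/ and /u/, so it spirantizes to the fricative [v]. /b/ is a stop between vowels /u/ and /i/, so it spirantizes to the fricative [v]. /tmoibutlaveubid/ → tmoivutlaveuvid.
Rule 2 (final devoicing): /d/ is a voiced obstruent in word-final position, so it devoices to [t]. /tmoivutlaveuvid/ → tmoivutlaveuvit.

tmoivutlaveuvit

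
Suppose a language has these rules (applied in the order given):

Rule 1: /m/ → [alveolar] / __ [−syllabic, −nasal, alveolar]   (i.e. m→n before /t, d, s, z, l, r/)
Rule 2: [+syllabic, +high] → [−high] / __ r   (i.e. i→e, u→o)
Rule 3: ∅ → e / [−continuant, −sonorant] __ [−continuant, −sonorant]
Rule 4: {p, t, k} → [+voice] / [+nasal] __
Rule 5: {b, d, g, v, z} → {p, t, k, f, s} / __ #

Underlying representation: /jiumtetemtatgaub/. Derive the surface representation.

jiundetendategaup

Rule 1 (nasal place assimilation): /m/ precedes the alveolar consonant /t/, so it assimilates in place to [n]. /m/ precedes the alveolar consonant /t/, so it assimilates in place to [n]. /jiumtetemtatgaub/ → jiuntetentatgaub.
Rule 2 (pre-rhotic lowering): no segment meets the environment; /jiuntetentatgaub/ is unchanged.
Rule 3 (stop-cluster e-epenthesis): /t/ and /g/ form a stop–stop cluster, so [e] is inserted between them. /jiuntetentatgaub/ → jiuntetentategaub.
Rule 4 (post-nasal voicing): /t/ is a voiceless stop immediately after the nasal /n/, so it voices to [d]. /t/ is a voiceless stop immediately after the nasal /n/, so it voices to [d]. /jiuntetentategaub/ → jiundetendategaub.
Rule 5 (final devoicing): /b/ is a voiced obstruent in word-final position, so it devoices to [p]. /jiundetendategaub/ → jiundetendategaup.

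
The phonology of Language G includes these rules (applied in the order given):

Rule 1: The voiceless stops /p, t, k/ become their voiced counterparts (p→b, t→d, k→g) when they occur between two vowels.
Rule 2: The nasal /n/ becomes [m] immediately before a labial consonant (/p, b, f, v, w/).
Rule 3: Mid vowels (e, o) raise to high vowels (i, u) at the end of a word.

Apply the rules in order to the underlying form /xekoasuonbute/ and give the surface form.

Rule 1 (intervocalic voicing): /k/ is a voiceless stop between vowels /e/ and /o/, so it voices to [g]. /t/ is a voiceless stop between vowels /u/ and /e/, so it voices to [d]. /xekoasuonbute/ → xegoasuonbude.
Rule 2 (nasal place assimilation): /n/ precedes the labial consonant /b/, so it assimilates in place to [m]. /xegoasuonbude/ → xegoasuombude.
Rule 3 (final vowel raising): /e/ is a mid vowel in word-final position, so it raises to [i]. /xegoasuombude/ → xegoasuombudi.

xegoasuombudi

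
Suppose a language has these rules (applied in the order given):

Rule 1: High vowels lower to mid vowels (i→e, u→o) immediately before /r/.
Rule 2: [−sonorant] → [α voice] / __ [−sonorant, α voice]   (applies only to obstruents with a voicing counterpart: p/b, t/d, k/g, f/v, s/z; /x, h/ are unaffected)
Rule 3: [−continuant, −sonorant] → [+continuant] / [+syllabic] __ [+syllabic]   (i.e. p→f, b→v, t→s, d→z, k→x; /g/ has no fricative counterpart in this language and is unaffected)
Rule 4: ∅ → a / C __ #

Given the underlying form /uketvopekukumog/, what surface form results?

Rule 1 (pre-rhotic lowering): no segment meets the environment; /uketvopekukumog/ is unchanged.
Rule 2 (regressive voicing assimilation): /t/ precedes the voiced obstruent /v/, so it voices to [d] by assimilation. /uketvopekukumog/ → ukedvopekukumog.
Rule 3 (intervocalic spirantization): /k/ is a stop between vowels /u/ and /e/, so it spirantizes to the fricative [x]. /p/ is a stop between vowels /o/ and /e/, so it spirantizes to the fricative [f]. /k/ is a stop between vowels /e/ and /u/, so it spirantizes to the fricative [x]. /k/ is a stop between vowels /u/ and /u/, so it spirantizes to the fricative [x]. /ukedvopekukumog/ → uxedvofexuxumog.
Rule 4 (final a-epenthesis): the form ends in the consonant /g/, so [a] is inserted word-finally. /uxedvofexuxumog/ → uxedvofexuxumoga.

uxedvofexuxumoga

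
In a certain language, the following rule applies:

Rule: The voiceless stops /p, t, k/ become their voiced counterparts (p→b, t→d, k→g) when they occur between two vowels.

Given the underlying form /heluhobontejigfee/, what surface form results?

No segment of /heluhobontejigfee/ meets the structural description of the rule, so the form surfaces unchanged.

heluhobontejigfee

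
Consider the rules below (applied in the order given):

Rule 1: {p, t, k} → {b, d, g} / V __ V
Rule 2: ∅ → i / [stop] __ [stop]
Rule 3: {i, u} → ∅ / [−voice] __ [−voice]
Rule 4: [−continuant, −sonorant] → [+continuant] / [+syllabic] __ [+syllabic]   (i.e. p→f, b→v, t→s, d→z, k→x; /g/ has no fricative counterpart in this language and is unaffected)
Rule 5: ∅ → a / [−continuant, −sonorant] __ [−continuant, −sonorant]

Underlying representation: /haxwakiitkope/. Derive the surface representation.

haxwagiitakove

Rule 1 (intervocalic voicing): /k/ is a voiceless stop between vowels /a/ and /i/, so it voices to [g]. /p/ is a voiceless stop between vowels /o/ and /e/, so it voices to [b]. /haxwakiitkope/ → haxwagiitkobe.
Rule 2 (stop-cluster i-epenthesis): /t/ and /k/ form a stop–stop cluster, so [i] is inserted between them. /haxwagiitkobe/ → haxwagiitikobe.
Rule 3 (high vowel syncope): /i/ is a high vowel flanked by voiceless consonants /t/ and /k/, so it deletes. /haxwagiitikobe/ → haxwagiitkobe.
Rule 4 (intervocalic spirantization): /b/ is a stop between vowels /o/ and /e/, so it spirantizes to the fricative [v]. /haxwagiitkobe/ → haxwagiitkove.
Rule 5 (stop-cluster a-epenthesis): /t/ and /k/ form a stop–stop cluster, so [a] is inserted between them. /haxwagiitkove/ → haxwagiitakove.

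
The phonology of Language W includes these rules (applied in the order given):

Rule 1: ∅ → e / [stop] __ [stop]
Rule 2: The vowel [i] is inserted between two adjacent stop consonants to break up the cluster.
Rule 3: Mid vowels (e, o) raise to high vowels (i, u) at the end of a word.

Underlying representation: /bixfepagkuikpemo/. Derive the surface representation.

Rule 1 (stop-cluster e-epenthesis): /g/ and /k/ form a stop–stop cluster, so [e] is inserted between them. /k/ and /p/ form a stop–stop cluster, so [e] is inserted between them. /bixfepagkuikpemo/ → bixfepagekuikepemo.
Rule 2 (stop-cluster i-epenthesis): no segment meets the environment; /bixfepagekuikepemo/ is unchanged.
Rule 3 (final vowel raising): /o/ is a mid vowel in word-final position, so it raises to [u]. /bixfepagekuikepemo/ → bixfepagekuikepemu.

bixfepagekuikepemu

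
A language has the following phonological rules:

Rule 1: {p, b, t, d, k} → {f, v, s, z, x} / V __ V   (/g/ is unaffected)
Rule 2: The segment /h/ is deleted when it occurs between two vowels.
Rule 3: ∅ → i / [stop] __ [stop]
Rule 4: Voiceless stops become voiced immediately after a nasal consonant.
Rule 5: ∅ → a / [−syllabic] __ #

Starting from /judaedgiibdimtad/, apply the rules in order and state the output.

juzaedigiibidimdada

Rule 1 (intervocalic spirantization): /d/ is a stop between vowels /u/ and /a/, so it spirantizes to the fricative [z]. /judaedgiibdimtad/ → juzaedgiibdimtad.
Rule 2 (intervocalic h-deletion): no segment meets the environment; /juzaedgiibdimtad/ is unchanged.
Rule 3 (stop-cluster i-epenthesis): /d/ and /g/ form a stop–stop cluster, so [i] is inserted between them. /b/ and /d/ form a stop–stop cluster, so [i] is inserted between them. /juzaedgiibdimtad/ → juzaedigiibidimtad.
Rule 4 (post-nasal voicing): /t/ is a voiceless stop immediately after the nasal /m/, so it voices to [d]. /juzaedigiibidimtad/ → juzaedigiibidimdad.
Rule 5 (final a-epenthesis): the form ends in the consonant /d/, so [a] is inserted word-finally. /juzaedigiibidimdad/ → juzaedigiibidimdada.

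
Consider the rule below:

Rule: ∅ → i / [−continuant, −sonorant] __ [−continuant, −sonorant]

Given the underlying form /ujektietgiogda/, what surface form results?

/k/ and /t/ form a stop–stop cluster, so [i] is inserted between them.
/t/ and /g/ form a stop–stop cluster, so [i] is inserted between them.
/g/ and /d/ form a stop–stop cluster, so [i] is inserted between them.
Surface form: [ujekitietigiogida].

ujekitietigiogida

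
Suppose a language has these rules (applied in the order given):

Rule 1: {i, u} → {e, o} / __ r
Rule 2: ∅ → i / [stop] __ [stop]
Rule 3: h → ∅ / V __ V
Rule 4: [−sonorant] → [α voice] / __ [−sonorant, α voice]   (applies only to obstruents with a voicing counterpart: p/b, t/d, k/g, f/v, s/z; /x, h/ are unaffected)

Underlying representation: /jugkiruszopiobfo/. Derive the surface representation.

Rule 1 (pre-rhotic lowering): /i/ is a high vowel immediately before /r/, so it lowers to [e]. /jugkiruszopiobfo/ → jugkeruszopiobfo.
Rule 2 (stop-cluster i-epenthesis): /g/ and /k/ form a stop–stop cluster, so [i] is inserted between them. /jugkeruszopiobfo/ → jugikeruszopiobfo.
Rule 3 (intervocalic h-deletion): no segment meets the environment; /jugikeruszopiobfo/ is unchanged.
Rule 4 (regressive voicing assimilation): /s/ precedes the voiced obstruent /z/, so it voices to [z] by assimilation. /b/ precedes the voiceless obstruent /f/, so it devoices to [p] by assimilation. /jugikeruszopiobfo/ → jugikeruzzopiopfo.

jugikeruzzopiopfo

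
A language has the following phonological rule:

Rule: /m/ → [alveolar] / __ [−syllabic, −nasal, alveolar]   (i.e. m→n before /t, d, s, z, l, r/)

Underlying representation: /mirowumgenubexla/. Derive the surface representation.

mirowumgenubexla

No segment of /mirowumgenubexla/ meets the structural description of the rule, so the form surfaces unchanged.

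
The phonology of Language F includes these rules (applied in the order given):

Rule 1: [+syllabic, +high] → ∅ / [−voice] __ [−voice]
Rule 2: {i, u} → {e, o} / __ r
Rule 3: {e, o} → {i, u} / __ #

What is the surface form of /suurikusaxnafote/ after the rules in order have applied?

suoriksaxnafoti

Rule 1 (high vowel syncope): /u/ is a high vowel flanked by voiceless consonants /k/ and /s/, so it deletes. /suurikusaxnafote/ → suuriksaxnafote.
Rule 2 (pre-rhotic lowering): /u/ is a high vowel immediately before /r/, so it lowers to [o]. /suuriksaxnafote/ → suoriksaxnafote.
Rule 3 (final vowel raising): /e/ is a mid vowel in word-final position, so it raises to [i]. /suoriksaxnafote/ → suoriksaxnafoti.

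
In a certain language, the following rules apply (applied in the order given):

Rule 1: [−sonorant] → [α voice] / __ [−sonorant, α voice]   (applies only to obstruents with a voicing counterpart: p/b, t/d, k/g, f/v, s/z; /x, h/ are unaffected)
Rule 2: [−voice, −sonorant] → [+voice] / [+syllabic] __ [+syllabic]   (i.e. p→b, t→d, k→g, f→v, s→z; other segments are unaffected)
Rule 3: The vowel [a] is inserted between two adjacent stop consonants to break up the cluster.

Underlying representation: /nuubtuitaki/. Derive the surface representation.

Rule 1 (regressive voicing assimilation): /b/ precedes the voiceless obstruent /t/, so it devoices to [p] by assimilation. /nuubtuitaki/ → nuuptuitaki.
Rule 2 (intervocalic voicing): /t/ is a voiceless obstruent between vowels /i/ and /a/, so it voices to [d]. /k/ is a voiceless obstruent between vowels /a/ and /i/, so it voices to [g]. /nuuptuitaki/ → nuuptuidagi.
Rule 3 (stop-cluster a-epenthesis): /p/ and /t/ form a stop–stop cluster, so [a] is inserted between them. /nuuptuidagi/ → nuupatuidagi.

nuupatuidagi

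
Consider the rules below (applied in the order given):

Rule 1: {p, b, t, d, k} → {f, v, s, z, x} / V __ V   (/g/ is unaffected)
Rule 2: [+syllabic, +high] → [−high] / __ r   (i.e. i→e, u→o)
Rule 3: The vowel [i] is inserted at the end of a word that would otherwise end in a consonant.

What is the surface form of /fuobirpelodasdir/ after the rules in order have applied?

fuoverpelozasderi

Rule 1 (intervocalic spirantization): /b/ is a stop between vowels /o/ and /i/, so it spirantizes to the fricative [v]. /d/ is a stop between vowels /o/ and /a/, so it spirantizes to the fricative [z]. /fuobirpelodasdir/ → fuovirpelozasdir.
Rule 2 (pre-rhotic lowering): /i/ is a high vowel immediately before /r/, so it lowers to [e]. /i/ is a high vowel immediately before /r/, so it lowers to [e]. /fuovirpelozasdir/ → fuoverpelozasder.
Rule 3 (final i-epenthesis): the form ends in the consonant /r/, so [i] is inserted word-finally. /fuoverpelozasder/ → fuoverpelozasderi.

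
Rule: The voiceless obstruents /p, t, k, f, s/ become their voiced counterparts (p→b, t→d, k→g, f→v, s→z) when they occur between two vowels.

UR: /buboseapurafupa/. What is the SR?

/s/ is a voiceless obstruent between vowels /o/ and /e/, so it voices to [z].
/p/ is a voiceless obstruent between vowels /a/ and /u/, so it voices to [b].
/f/ is a voiceless obstruent between vowels /a/ and /u/, so it voices to [v].
/p/ is a voiceless obstruent between vowels /u/ and /a/, so it voices to [b].
Surface form: [bubozeaburavuba].

bubozeaburavuba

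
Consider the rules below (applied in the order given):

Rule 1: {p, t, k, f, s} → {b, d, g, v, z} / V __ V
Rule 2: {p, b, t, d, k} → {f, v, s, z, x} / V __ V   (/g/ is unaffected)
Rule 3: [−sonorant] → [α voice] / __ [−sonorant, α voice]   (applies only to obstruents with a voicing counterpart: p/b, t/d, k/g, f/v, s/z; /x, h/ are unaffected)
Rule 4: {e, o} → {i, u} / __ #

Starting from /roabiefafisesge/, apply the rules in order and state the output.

Rule 1 (intervocalic voicing): /f/ is a voiceless obstruent between vowels /e/ and /a/, so it voices to [v]. /f/ is a voiceless obstruent between vowels /a/ and /i/, so it voices to [v]. /s/ is a voiceless obstruent between vowels /i/ and /e/, so it voices to [z]. /roabiefafisesge/ → roabievavizesge.
Rule 2 (intervocalic spirantization): /b/ is a stop between vowels /a/ and /i/, so it spirantizes to the fricative [v]. /roabievavizesge/ → roavievavizesge.
Rule 3 (regressive voicing assimilation): /s/ precedes the voiced obstruent /g/, so it voices to [z] by assimilation. /roavievavizesge/ → roavievavizezge.
Rule 4 (final vowel raising): /e/ is a mid vowel in word-final position, so it raises to [i]. /roavievavizezge/ → roavievavizezgi.

roavievavizezgi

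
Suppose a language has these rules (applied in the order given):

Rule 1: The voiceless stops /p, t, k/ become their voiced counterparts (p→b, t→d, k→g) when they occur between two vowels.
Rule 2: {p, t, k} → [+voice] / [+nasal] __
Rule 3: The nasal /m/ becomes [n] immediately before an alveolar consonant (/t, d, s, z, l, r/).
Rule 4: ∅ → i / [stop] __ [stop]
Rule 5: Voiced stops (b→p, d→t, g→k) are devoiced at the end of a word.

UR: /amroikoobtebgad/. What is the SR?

anroigoobitebigat

Rule 1 (intervocalic voicing): /k/ is a voiceless stop between vowels /i/ and /o/, so it voices to [g]. /amroikoobtebgad/ → amroigoobtebgad.
Rule 2 (post-nasal voicing): no segment meets the environment; /amroigoobtebgad/ is unchanged.
Rule 3 (nasal place assimilation): /m/ precedes the alveolar consonant /r/, so it assimilates in place to [n]. /amroigoobtebgad/ → anroigoobtebgad.
Rule 4 (stop-cluster i-epenthesis): /b/ and /t/ form a stop–stop cluster, so [i] is inserted between them. /b/ and /g/ form a stop–stop cluster, so [i] is inserted between them. /anroigoobtebgad/ → anroigoobitebigad.
Rule 5 (final devoicing): /d/ is a voiced stop in word-final position, so it devoices to [t]. /anroigoobitebigad/ → anroigoobitebigat.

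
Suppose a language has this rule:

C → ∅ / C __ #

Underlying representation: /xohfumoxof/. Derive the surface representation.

No segment of /xohfumoxof/ meets the structural description of the rule, so the form surfaces unchanged.

xohfumoxof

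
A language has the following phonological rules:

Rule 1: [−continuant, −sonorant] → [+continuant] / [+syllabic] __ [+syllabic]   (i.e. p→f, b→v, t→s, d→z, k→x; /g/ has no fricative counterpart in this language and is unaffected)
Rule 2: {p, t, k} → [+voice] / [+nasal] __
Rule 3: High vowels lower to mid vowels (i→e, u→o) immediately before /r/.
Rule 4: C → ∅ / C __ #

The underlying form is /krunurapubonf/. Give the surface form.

Rule 1 (intervocalic spirantization): /p/ is a stop between vowels /a/ and /u/, so it spirantizes to the fricative [f]. /b/ is a stop between vowels /u/ and /o/, so it spirantizes to the fricative [v]. /krunurapubonf/ → krunurafuvonf.
Rule 2 (post-nasal voicing): no segment meets the environment; /krunurafuvonf/ is unchanged.
Rule 3 (pre-rhotic lowering): /u/ is a high vowel immediately before /r/, so it lowers to [o]. /krunurafuvonf/ → krunorafuvonf.
Rule 4 (final cluster simplification): /f/ is the second consonant of a word-final cluster /nf/, so it deletes. /krunorafuvonf/ → krunorafuvon.

krunorafuvon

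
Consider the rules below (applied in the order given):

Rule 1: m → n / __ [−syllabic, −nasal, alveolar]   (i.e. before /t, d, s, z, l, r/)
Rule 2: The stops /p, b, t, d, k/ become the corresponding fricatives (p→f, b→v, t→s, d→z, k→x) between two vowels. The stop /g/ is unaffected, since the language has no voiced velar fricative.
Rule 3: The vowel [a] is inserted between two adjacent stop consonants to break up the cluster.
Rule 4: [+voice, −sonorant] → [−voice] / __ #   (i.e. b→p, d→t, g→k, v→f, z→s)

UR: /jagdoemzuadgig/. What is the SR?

Rule 1 (nasal place assimilation): /m/ precedes the alveolar consonant /z/, so it assimilates in place to [n]. /jagdoemzuadgig/ → jagdoenzuadgig.
Rule 2 (intervocalic spirantization): no segment meets the environment; /jagdoenzuadgig/ is unchanged.
Rule 3 (stop-cluster a-epenthesis): /g/ and /d/ form a stop–stop cluster, so [a] is inserted between them. /d/ and /g/ form a stop–stop cluster, so [a] is inserted between them. /jagdoenzuadgig/ → jagadoenzuadagig.
Rule 4 (final devoicing): /g/ is a voiced obstruent in word-final position, so it devoices to [k]. /jagadoenzuadagig/ → jagadoenzuadagik.

jagadoenzuadagik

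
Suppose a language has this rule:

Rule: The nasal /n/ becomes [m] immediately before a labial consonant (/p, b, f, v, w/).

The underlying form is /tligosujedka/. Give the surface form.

No segment of /tligosujedka/ meets the structural description of the rule, so the form surfaces unchanged.

tligosujedka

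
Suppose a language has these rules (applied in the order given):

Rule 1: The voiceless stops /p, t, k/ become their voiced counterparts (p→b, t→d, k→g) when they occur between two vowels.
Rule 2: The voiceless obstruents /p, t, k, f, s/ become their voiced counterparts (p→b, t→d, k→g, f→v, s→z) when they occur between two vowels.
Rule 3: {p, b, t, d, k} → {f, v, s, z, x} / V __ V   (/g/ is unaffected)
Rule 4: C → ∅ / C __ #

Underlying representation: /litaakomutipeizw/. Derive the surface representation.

Rule 1 (intervocalic voicing): /t/ is a voiceless stop between vowels /i/ and /a/, so it voices to [d]. /k/ is a voiceless stop between vowels /a/ and /o/, so it voices to [g]. /t/ is a voiceless stop between vowels /u/ and /i/, so it voices to [d]. /p/ is a voiceless stop between vowels /i/ and /e/, so it voices to [b]. /litaakomutipeizw/ → lidaagomudibeizw.
Rule 2 (intervocalic voicing): no segment meets the environment; /lidaagomudibeizw/ is unchanged.
Rule 3 (intervocalic spirantization): /d/ is a stop between vowels /i/ and /a/, so it spirantizes to the fricative [z]. /d/ is a stop between vowels /u/ and /i/, so it spirantizes to the fricative [z]. /b/ is a stop between vowels /i/ and /e/, so it spirantizes to the fricative [v]. /lidaagomudibeizw/ → lizaagomuziveizw.
Rule 4 (final cluster simplification): /w/ is the second consonant of a word-final cluster /zw/, so it deletes. /lizaagomuziveizw/ → lizaagomuziveiz.

lizaagomuziveiz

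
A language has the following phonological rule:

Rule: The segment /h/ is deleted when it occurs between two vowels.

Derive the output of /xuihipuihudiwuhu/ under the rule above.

xuiipuiudiwuu

/h/ occurs between vowels /i/ and /i/, so it deletes.
/h/ occurs between vowels /i/ and /u/, so it deletes.
/h/ occurs between vowels /u/ and /u/, so it deletes.
Surface form: [xuiipuiudiwuu].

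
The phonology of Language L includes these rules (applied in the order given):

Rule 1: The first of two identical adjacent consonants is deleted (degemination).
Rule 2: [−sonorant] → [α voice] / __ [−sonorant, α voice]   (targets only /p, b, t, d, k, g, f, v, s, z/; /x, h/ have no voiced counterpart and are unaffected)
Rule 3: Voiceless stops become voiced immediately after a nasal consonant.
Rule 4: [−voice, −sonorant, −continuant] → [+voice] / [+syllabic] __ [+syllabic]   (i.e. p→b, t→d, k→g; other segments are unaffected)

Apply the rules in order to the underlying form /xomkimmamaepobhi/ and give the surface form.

Rule 1 (degemination): /mm/ is a geminate; the first /m/ deletes. /xomkimmamaepobhi/ → xomkimamaepobhi.
Rule 2 (regressive voicing assimilation): /b/ precedes the voiceless obstruent /h/, so it devoices to [p] by assimilation. /xomkimamaepobhi/ → xomkimamaepophi.
Rule 3 (post-nasal voicing): /k/ is a voiceless stop immediately after the nasal /m/, so it voices to [g]. /xomkimamaepophi/ → xomgimamaepophi.
Rule 4 (intervocalic voicing): /p/ is a voiceless stop between vowels /e/ and /o/, so it voices to [b]. /xomgimamaepophi/ → xomgimamaebophi.

xomgimamaebophi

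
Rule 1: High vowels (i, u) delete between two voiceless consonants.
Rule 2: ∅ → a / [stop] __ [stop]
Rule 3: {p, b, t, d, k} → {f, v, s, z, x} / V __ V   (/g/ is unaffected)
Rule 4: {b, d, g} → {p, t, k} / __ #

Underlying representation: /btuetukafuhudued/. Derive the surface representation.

basuesaxafhuzuet

Rule 1 (high vowel syncope): /u/ is a high vowel flanked by voiceless consonants /t/ and /k/, so it deletes. /u/ is a high vowel flanked by voiceless consonants /f/ and /h/, so it deletes. /btuetukafuhudued/ → btuetkafhudued.
Rule 2 (stop-cluster a-epenthesis): /b/ and /t/ form a stop–stop cluster, so [a] is inserted between them. /t/ and /k/ form a stop–stop cluster, so [a] is inserted between them. /btuetkafhudued/ → batuetakafhudued.
Rule 3 (intervocalic spirantization): /t/ is a stop between vowels /a/ and /u/, so it spirantizes to the fricative [s]. /t/ is a stop between vowels /e/ and /a/, so it spirantizes to the fricative [s]. /k/ is a stop between vowels /a/ and /a/, so it spirantizes to the fricative [x]. /d/ is a stop between vowels /u/ and /u/, so it spirantizes to the fricative [z]. /batuetakafhudued/ → basuesaxafhuzued.
Rule 4 (final devoicing): /d/ is a voiced stop in word-final position, so it devoices to [t]. /basuesaxafhuzued/ → basuesaxafhuzuet.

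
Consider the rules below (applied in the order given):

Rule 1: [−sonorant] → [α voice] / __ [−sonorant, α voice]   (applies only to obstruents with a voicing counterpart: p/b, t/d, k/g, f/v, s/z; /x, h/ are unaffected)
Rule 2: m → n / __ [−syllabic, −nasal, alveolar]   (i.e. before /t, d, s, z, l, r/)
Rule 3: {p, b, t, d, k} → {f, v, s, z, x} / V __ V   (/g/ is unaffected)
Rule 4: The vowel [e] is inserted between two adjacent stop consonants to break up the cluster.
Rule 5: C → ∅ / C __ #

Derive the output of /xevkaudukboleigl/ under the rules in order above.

xefkauzugeboleig

Rule 1 (regressive voicing assimilation): /v/ precedes the voiceless obstruent /k/, so it devoices to [f] by assimilation. /k/ precedes the voiced obstruent /b/, so it voices to [g] by assimilation. /xevkaudukboleigl/ → xefkaudugboleigl.
Rule 2 (nasal place assimilation): no segment meets the environment; /xefkaudugboleigl/ is unchanged.
Rule 3 (intervocalic spirantization): /d/ is a stop between vowels /u/ and /u/, so it spirantizes to the fricative [z]. /xefkaudugboleigl/ → xefkauzugboleigl.
Rule 4 (stop-cluster e-epenthesis): /g/ and /b/ form a stop–stop cluster, so [e] is inserted between them. /xefkauzugboleigl/ → xefkauzugeboleigl.
Rule 5 (final cluster simplification): /l/ is the second consonant of a word-final cluster /gl/, so it deletes. /xefkauzugeboleigl/ → xefkauzugeboleig.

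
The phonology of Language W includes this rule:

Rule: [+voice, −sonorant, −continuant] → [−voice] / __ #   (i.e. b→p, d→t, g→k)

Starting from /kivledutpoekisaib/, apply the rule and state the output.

kivledutpoekisaip

/b/ is a voiced stop in word-final position, so it devoices to [p].
The other instance of /d/ does not occur in the required environment and remains unchanged.
Surface form: [kivledutpoekisaip].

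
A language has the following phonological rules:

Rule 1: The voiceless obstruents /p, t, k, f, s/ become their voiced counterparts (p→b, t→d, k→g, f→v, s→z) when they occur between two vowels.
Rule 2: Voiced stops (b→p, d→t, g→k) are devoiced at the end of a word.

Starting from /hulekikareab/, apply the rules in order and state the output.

hulegigareap

Rule 1 (intervocalic voicing): /k/ is a voiceless obstruent between vowels /e/ and /i/, so it voices to [g]. /k/ is a voiceless obstruent between vowels /i/ and /a/, so it voices to [g]. /hulekikareab/ → hulegigareab.
Rule 2 (final devoicing): /b/ is a voiced stop in word-final position, so it devoices to [p]. /hulegigareab/ → hulegigareap.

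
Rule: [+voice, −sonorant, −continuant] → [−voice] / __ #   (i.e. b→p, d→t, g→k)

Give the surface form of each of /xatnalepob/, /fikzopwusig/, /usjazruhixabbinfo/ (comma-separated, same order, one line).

/xatnalepob/: /b/ is a voiced stop in word-final position, so it devoices to [p]. → [xatnalepop].
/fikzopwusig/: /g/ is a voiced stop in word-final position, so it devoices to [k]. → [fikzopwusik].
/usjazruhixabbinfo/: the rule's environment is not met; surfaces unchanged as [usjazruhixabbinfo].

xatnalepop, fikzopwusik, usjazruhixabbinfo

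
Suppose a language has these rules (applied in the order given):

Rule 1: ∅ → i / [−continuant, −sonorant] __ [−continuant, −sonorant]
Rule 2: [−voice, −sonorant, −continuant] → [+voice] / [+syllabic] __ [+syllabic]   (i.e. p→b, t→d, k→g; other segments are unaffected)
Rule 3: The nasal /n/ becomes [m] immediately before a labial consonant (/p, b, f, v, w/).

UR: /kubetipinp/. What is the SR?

Rule 1 (stop-cluster i-epenthesis): no segment meets the environment; /kubetipinp/ is unchanged.
Rule 2 (intervocalic voicing): /t/ is a voiceless stop between vowels /e/ and /i/, so it voices to [d]. /p/ is a voiceless stop between vowels /i/ and /i/, so it voices to [b]. /kubetipinp/ → kubedibinp.
Rule 3 (nasal place assimilation): /n/ precedes the labial consonant /p/, so it assimilates in place to [m]. /kubedibinp/ → kubedibimp.

kubedibimp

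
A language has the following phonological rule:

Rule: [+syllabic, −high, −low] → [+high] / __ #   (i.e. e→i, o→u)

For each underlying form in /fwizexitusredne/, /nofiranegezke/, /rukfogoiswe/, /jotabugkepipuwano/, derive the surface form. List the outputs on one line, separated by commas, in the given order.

/fwizexitusredne/: /e/ is a mid vowel in word-final position, so it raises to [i]. → [fwizexitusredni].
/nofiranegezke/: /e/ is a mid vowel in word-final position, so it raises to [i]. → [nofiranegezki].
/rukfogoiswe/: /e/ is a mid vowel in word-final position, so it raises to [i]. → [rukfogoiswi].
/jotabugkepipuwano/: /o/ is a mid vowel in word-final position, so it raises to [u]. → [jotabugkepipuwanu].

fwizexitusredni, nofiranegezki, rukfogoiswi, jotabugkepipuwanu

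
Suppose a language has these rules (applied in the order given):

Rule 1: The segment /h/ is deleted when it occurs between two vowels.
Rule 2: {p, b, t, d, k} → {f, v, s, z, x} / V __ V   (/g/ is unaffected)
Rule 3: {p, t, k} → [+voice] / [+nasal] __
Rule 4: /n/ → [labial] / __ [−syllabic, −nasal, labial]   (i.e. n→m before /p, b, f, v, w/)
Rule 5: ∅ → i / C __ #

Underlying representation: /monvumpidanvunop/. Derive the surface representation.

Rule 1 (intervocalic h-deletion): no segment meets the environment; /monvumpidanvunop/ is unchanged.
Rule 2 (intervocalic spirantization): /d/ is a stop between vowels /i/ and /a/, so it spirantizes to the fricative [z]. /monvumpidanvunop/ → monvumpizanvunop.
Rule 3 (post-nasal voicing): /p/ is a voiceless stop immediately after the nasal /m/, so it voices to [b]. /monvumpizanvunop/ → monvumbizanvunop.
Rule 4 (nasal place assimilation): /n/ precedes the labial consonant /v/, so it assimilates in place to [m]. /n/ precedes the labial consonant /v/, so it assimilates in place to [m]. /monvumbizanvunop/ → momvumbizamvunop.
Rule 5 (final i-epenthesis): the form ends in the consonant /p/, so [i] is inserted word-finally. /momvumbizamvunop/ → momvumbizamvunopi.

momvumbizamvunopi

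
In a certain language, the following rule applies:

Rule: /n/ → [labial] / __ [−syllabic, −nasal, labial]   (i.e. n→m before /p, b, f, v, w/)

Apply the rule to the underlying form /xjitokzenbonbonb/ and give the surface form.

xjitokzembombomb

/n/ precedes the labial consonant /b/, so it assimilates in place to [m].
/n/ precedes the labial consonant /b/, so it assimilates in place to [m].
/n/ precedes the labial consonant /b/, so it assimilates in place to [m].
Surface form: [xjitokzembombomb].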